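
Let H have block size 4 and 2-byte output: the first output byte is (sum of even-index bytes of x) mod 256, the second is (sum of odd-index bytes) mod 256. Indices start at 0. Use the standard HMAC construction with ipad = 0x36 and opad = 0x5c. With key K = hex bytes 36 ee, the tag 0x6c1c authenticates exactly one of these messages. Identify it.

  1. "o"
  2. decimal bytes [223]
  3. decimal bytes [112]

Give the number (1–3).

3

Key hex bytes 36 ee is 2 bytes ≤ B = 4; zero-pad to 4 bytes: K' = 36 ee 00 00.
K' ⊕ ipad = 00 d8 36 36; K' ⊕ opad = 6a b2 5c 5c.
m1: inner = H(00 d8 36 36 6f) = a5 0e; tag = H(6a b2 5c 5c a5 0e) = 6b1c
m2: inner = H(00 d8 36 36 df) = 15 0e; tag = H(6a b2 5c 5c 15 0e) = db1c
m3: inner = H(00 d8 36 36 70) = a6 0e; tag = H(6a b2 5c 5c a6 0e) = 6c1c ← matches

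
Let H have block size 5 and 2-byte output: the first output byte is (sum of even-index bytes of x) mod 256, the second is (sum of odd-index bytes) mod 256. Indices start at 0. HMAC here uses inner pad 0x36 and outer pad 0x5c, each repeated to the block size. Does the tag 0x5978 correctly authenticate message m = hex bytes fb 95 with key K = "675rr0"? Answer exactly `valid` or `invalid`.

invalid

Key "675rr0" = 36 37 35 72 72 30 is 6 bytes > B = 5, so hash it first: H(key) = dd d9, then zero-pad to 5 bytes: K' = dd d9 00 00 00.
K' ⊕ ipad = eb ef 36 36 36; K' ⊕ opad = 81 85 5c 5c 5c.
Inner hash: even-index sum = 492 mod 256 = 236; odd-index sum = 544 mod 256 = 32 → ec 20.
Outer hash (recomputed tag): even-index sum = 345 mod 256 = 89; odd-index sum = 461 mod 256 = 205 → 59 cd.
Recomputed tag = 59cd; claimed = 5978 → mismatch.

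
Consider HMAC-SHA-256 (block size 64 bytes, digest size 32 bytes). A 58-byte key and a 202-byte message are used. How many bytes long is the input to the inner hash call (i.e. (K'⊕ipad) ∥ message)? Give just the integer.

266

Key is 58 ≤ 64 bytes, zero-padded: |K'| = 64.
Inner input = (K'⊕ipad) ∥ m → 64 + 202 = 266 bytes.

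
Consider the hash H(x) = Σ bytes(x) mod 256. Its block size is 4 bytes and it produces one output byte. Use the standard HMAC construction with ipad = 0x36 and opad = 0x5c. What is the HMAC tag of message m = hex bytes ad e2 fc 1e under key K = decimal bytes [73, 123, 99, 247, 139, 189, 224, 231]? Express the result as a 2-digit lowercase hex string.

eb

Key decimal bytes [73, 123, 99, 247, 139, 189, 224, 231] = 49 7b 63 f7 8b bd e0 e7 is 8 bytes > B = 4, so hash it first: H(key) = 2d, then zero-pad to 4 bytes: K' = 2d 00 00 00.
K' ⊕ ipad = 1b 36 36 36.  K' ⊕ opad = 71 5c 5c 5c.
Inner input = (K'⊕ipad) ∥ m = 1b 36 36 36 ∥ ad e2 fc 1e.
Inner hash: sum = 27+54+54+54+173+226+252+30 = 870; mod 256 = 102 → 66.
Outer input = (K'⊕opad) ∥ inner = 71 5c 5c 5c ∥ 66.
Outer hash (tag): sum = 113+92+92+92+102 = 491; mod 256 = 235 → eb.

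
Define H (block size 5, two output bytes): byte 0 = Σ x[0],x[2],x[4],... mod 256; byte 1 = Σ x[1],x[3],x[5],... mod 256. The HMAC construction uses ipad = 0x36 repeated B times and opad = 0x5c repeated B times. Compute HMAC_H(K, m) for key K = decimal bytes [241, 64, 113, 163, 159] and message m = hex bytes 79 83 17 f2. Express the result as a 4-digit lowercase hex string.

3847

Key decimal bytes [241, 64, 113, 163, 159] = f1 40 71 a3 9f is exactly B = 5 bytes: K' = f1 40 71 a3 9f.
K' ⊕ ipad = c7 76 47 95 a9.  K' ⊕ opad = ad 1c 2d ff c3.
Inner input = (K'⊕ipad) ∥ m = c7 76 47 95 a9 ∥ 79 83 17 f2.
Inner hash: even-index sum = 812 mod 256 = 44; odd-index sum = 411 mod 256 = 155 → 2c 9b.
Outer input = (K'⊕opad) ∥ inner = ad 1c 2d ff c3 ∥ 2c 9b.
Outer hash (tag): even-index sum = 568 mod 256 = 56; odd-index sum = 327 mod 256 = 71 → 38 47.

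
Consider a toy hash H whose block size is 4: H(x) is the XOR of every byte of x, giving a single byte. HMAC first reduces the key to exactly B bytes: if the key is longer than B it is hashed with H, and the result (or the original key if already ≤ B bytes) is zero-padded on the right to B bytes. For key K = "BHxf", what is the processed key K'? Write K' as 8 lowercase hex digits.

Key "BHxf" = 42 48 78 66 is exactly B = 4 bytes: K' = 42 48 78 66.

42487866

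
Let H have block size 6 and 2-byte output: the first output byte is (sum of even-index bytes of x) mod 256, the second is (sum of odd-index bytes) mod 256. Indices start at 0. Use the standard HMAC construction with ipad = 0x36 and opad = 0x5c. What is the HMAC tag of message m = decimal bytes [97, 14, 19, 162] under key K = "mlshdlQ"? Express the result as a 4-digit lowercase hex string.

Key "mlshdlQ" = 6d 6c 73 68 64 6c 51 is 7 bytes > B = 6, so hash it first: H(key) = 95 40, then zero-pad to 6 bytes: K' = 95 40 00 00 00 00.
K' ⊕ ipad = a3 76 36 36 36 36.  K' ⊕ opad = c9 1c 5c 5c 5c 5c.
Inner input = (K'⊕ipad) ∥ m = a3 76 36 36 36 36 ∥ 61 0e 13 a2.
Inner hash: even-index sum = 387 mod 256 = 131; odd-index sum = 402 mod 256 = 146 → 83 92.
Outer input = (K'⊕opad) ∥ inner = c9 1c 5c 5c 5c 5c ∥ 83 92.
Outer hash (tag): even-index sum = 516 mod 256 = 4; odd-index sum = 358 mod 256 = 102 → 04 66.

0466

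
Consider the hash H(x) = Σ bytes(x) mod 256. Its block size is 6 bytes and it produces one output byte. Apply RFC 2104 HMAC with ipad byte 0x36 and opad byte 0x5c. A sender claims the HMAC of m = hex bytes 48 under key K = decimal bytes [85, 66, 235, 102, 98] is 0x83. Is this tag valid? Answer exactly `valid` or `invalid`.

invalid

Key decimal bytes [85, 66, 235, 102, 98] = 55 42 eb 66 62 is 5 bytes ≤ B = 6; zero-pad to 6 bytes: K' = 55 42 eb 66 62 00.
K' ⊕ ipad = 63 74 dd 50 54 36; K' ⊕ opad = 09 1e b7 3a 3e 5c.
Inner hash: sum = 99+116+221+80+84+54+72 = 726; mod 256 = 214 → d6.
Outer hash (recomputed tag): sum = 9+30+183+58+62+92+214 = 648; mod 256 = 136 → 88.
Recomputed tag = 88; claimed = 83 → mismatch.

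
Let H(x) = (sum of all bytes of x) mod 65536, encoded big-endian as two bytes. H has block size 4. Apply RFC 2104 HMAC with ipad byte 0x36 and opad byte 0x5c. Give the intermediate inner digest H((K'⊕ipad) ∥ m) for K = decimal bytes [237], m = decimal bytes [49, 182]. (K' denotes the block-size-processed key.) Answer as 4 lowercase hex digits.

0264

Key decimal bytes [237] = ed is 1 byte ≤ B = 4; zero-pad to 4 bytes: K' = ed 00 00 00.
K' ⊕ ipad = db 36 36 36.
Inner input = db 36 36 36 ∥ 31 b6.
Inner hash: sum = 219+54+54+54+49+182 = 612 → 02 64.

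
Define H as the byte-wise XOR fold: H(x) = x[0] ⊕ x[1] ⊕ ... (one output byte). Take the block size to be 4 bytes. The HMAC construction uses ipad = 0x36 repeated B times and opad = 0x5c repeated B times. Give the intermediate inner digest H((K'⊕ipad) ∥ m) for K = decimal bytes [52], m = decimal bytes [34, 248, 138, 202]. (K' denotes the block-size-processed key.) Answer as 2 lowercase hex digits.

Key decimal bytes [52] = 34 is 1 byte ≤ B = 4; zero-pad to 4 bytes: K' = 34 00 00 00.
K' ⊕ ipad = 02 36 36 36.
Inner input = 02 36 36 36 ∥ 22 f8 8a ca.
Inner hash: XOR 02⊕36⊕36⊕36⊕22⊕f8⊕8a⊕ca = ae.

ae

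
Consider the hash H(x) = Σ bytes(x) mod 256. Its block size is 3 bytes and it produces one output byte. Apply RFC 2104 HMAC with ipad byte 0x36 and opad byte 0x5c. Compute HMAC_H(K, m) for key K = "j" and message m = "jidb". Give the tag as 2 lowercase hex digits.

Key "j" = 6a is 1 byte ≤ B = 3; zero-pad to 3 bytes: K' = 6a 00 00.
K' ⊕ ipad = 5c 36 36.  K' ⊕ opad = 36 5c 5c.
Inner input = (K'⊕ipad) ∥ m = 5c 36 36 ∥ 6a 69 64 62.
Inner hash: sum = 92+54+54+106+105+100+98 = 609; mod 256 = 97 → 61.
Outer input = (K'⊕opad) ∥ inner = 36 5c 5c ∥ 61.
Outer hash (tag): sum = 54+92+92+97 = 335; mod 256 = 79 → 4f.

4f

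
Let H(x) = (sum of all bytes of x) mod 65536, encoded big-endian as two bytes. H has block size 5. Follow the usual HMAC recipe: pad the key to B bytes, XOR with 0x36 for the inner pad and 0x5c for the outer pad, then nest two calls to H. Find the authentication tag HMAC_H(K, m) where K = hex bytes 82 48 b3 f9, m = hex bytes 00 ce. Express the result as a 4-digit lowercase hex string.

036f

Key hex bytes 82 48 b3 f9 is 4 bytes ≤ B = 5; zero-pad to 5 bytes: K' = 82 48 b3 f9 00.
K' ⊕ ipad = b4 7e 85 cf 36.  K' ⊕ opad = de 14 ef a5 5c.
Inner input = (K'⊕ipad) ∥ m = b4 7e 85 cf 36 ∥ 00 ce.
Inner hash: sum = 180+126+133+207+54+0+206 = 906 → 03 8a.
Outer input = (K'⊕opad) ∥ inner = de 14 ef a5 5c ∥ 03 8a.
Outer hash (tag): sum = 222+20+239+165+92+3+138 = 879 → 03 6f.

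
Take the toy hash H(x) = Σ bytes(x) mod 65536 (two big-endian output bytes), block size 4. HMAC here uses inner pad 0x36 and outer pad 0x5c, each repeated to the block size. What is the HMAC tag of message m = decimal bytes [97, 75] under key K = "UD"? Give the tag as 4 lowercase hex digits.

Key "UD" = 55 44 is 2 bytes ≤ B = 4; zero-pad to 4 bytes: K' = 55 44 00 00.
K' ⊕ ipad = 63 72 36 36.  K' ⊕ opad = 09 18 5c 5c.
Inner input = (K'⊕ipad) ∥ m = 63 72 36 36 ∥ 61 4b.
Inner hash: sum = 99+114+54+54+97+75 = 493 → 01 ed.
Outer input = (K'⊕opad) ∥ inner = 09 18 5c 5c ∥ 01 ed.
Outer hash (tag): sum = 9+24+92+92+1+237 = 455 → 01 c7.

01c7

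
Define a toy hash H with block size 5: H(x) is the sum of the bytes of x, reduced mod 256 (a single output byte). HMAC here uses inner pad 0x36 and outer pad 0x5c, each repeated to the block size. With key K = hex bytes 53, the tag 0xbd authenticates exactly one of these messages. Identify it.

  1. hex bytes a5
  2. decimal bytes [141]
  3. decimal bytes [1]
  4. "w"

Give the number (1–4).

3

Key hex bytes 53 is 1 byte ≤ B = 5; zero-pad to 5 bytes: K' = 53 00 00 00 00.
K' ⊕ ipad = 65 36 36 36 36; K' ⊕ opad = 0f 5c 5c 5c 5c.
m1: inner = H(65 36 36 36 36 a5) = e2; tag = H(0f 5c 5c 5c 5c e2) = 61
m2: inner = H(65 36 36 36 36 8d) = ca; tag = H(0f 5c 5c 5c 5c ca) = 49
m3: inner = H(65 36 36 36 36 01) = 3e; tag = H(0f 5c 5c 5c 5c 3e) = bd ← matches
m4: inner = H(65 36 36 36 36 77) = b4; tag = H(0f 5c 5c 5c 5c b4) = 33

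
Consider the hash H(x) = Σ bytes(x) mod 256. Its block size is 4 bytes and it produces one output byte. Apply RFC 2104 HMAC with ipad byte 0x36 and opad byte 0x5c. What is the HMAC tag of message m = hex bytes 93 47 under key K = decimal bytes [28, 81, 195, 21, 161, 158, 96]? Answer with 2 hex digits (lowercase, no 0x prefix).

1a

Key decimal bytes [28, 81, 195, 21, 161, 158, 96] = 1c 51 c3 15 a1 9e 60 is 7 bytes > B = 4, so hash it first: H(key) = e4, then zero-pad to 4 bytes: K' = e4 00 00 00.
K' ⊕ ipad = d2 36 36 36.  K' ⊕ opad = b8 5c 5c 5c.
Inner input = (K'⊕ipad) ∥ m = d2 36 36 36 ∥ 93 47.
Inner hash: sum = 210+54+54+54+147+71 = 590; mod 256 = 78 → 4e.
Outer input = (K'⊕opad) ∥ inner = b8 5c 5c 5c ∥ 4e.
Outer hash (tag): sum = 184+92+92+92+78 = 538; mod 256 = 26 → 1a.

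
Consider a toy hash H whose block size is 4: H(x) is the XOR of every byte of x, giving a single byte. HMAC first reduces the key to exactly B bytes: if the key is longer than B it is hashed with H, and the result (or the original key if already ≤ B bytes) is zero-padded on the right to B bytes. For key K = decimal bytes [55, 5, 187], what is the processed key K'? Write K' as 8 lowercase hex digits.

3705bb00

Key decimal bytes [55, 5, 187] = 37 05 bb is 3 bytes ≤ B = 4; zero-pad to 4 bytes: K' = 37 05 bb 00.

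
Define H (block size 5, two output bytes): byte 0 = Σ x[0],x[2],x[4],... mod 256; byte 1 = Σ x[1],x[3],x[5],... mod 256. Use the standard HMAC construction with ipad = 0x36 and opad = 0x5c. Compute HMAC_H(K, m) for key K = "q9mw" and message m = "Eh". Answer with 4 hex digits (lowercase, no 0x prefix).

4fd0

Key "q9mw" = 71 39 6d 77 is 4 bytes ≤ B = 5; zero-pad to 5 bytes: K' = 71 39 6d 77 00.
K' ⊕ ipad = 47 0f 5b 41 36.  K' ⊕ opad = 2d 65 31 2b 5c.
Inner input = (K'⊕ipad) ∥ m = 47 0f 5b 41 36 ∥ 45 68.
Inner hash: even-index sum = 320 mod 256 = 64; odd-index sum = 149 mod 256 = 149 → 40 95.
Outer input = (K'⊕opad) ∥ inner = 2d 65 31 2b 5c ∥ 40 95.
Outer hash (tag): even-index sum = 335 mod 256 = 79; odd-index sum = 208 mod 256 = 208 → 4f d0.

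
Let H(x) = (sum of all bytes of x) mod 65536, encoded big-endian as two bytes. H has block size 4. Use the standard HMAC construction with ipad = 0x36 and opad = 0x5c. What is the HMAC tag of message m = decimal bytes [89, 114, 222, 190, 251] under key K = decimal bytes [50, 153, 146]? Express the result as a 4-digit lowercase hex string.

Key decimal bytes [50, 153, 146] = 32 99 92 is 3 bytes ≤ B = 4; zero-pad to 4 bytes: K' = 32 99 92 00.
K' ⊕ ipad = 04 af a4 36.  K' ⊕ opad = 6e c5 ce 5c.
Inner input = (K'⊕ipad) ∥ m = 04 af a4 36 ∥ 59 72 de be fb.
Inner hash: sum = 4+175+164+54+89+114+222+190+251 = 1263 → 04 ef.
Outer input = (K'⊕opad) ∥ inner = 6e c5 ce 5c ∥ 04 ef.
Outer hash (tag): sum = 110+197+206+92+4+239 = 848 → 03 50.

0350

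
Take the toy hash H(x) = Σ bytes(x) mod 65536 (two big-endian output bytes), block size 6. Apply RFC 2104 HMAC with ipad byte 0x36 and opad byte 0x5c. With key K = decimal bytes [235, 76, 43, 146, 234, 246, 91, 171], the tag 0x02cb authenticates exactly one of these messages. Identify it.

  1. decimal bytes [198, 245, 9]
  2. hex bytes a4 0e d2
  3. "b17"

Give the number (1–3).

Key decimal bytes [235, 76, 43, 146, 234, 246, 91, 171] = eb 4c 2b 92 ea f6 5b ab is 8 bytes > B = 6, so hash it first: H(key) = 04 da, then zero-pad to 6 bytes: K' = 04 da 00 00 00 00.
K' ⊕ ipad = 32 ec 36 36 36 36; K' ⊕ opad = 58 86 5c 5c 5c 5c.
m1: inner = H(32 ec 36 36 36 36 c6 f5 09) = 03 ba; tag = H(58 86 5c 5c 5c 5c 03 ba) = 030b
m2: inner = H(32 ec 36 36 36 36 a4 0e d2) = 03 7a; tag = H(58 86 5c 5c 5c 5c 03 7a) = 02cb ← matches
m3: inner = H(32 ec 36 36 36 36 62 31 37) = 02 c0; tag = H(58 86 5c 5c 5c 5c 02 c0) = 0310

2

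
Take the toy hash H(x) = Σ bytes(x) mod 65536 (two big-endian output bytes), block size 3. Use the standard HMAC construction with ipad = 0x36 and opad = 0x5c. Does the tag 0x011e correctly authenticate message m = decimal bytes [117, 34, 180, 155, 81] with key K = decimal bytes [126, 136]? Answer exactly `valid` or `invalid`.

Key decimal bytes [126, 136] = 7e 88 is 2 bytes ≤ B = 3; zero-pad to 3 bytes: K' = 7e 88 00.
K' ⊕ ipad = 48 be 36; K' ⊕ opad = 22 d4 5c.
Inner hash: sum = 72+190+54+117+34+180+155+81 = 883 → 03 73.
Outer hash (recomputed tag): sum = 34+212+92+3+115 = 456 → 01 c8.
Recomputed tag = 01c8; claimed = 011e → mismatch.

invalid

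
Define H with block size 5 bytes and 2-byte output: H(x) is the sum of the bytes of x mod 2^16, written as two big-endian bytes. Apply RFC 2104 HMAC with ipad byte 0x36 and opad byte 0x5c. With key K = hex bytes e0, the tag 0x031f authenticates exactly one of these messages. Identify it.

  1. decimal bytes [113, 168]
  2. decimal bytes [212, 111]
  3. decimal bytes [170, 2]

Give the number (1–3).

Key hex bytes e0 is 1 byte ≤ B = 5; zero-pad to 5 bytes: K' = e0 00 00 00 00.
K' ⊕ ipad = d6 36 36 36 36; K' ⊕ opad = bc 5c 5c 5c 5c.
m1: inner = H(d6 36 36 36 36 71 a8) = 02 c7; tag = H(bc 5c 5c 5c 5c 02 c7) = 02f5
m2: inner = H(d6 36 36 36 36 d4 6f) = 02 f1; tag = H(bc 5c 5c 5c 5c 02 f1) = 031f ← matches
m3: inner = H(d6 36 36 36 36 aa 02) = 02 5a; tag = H(bc 5c 5c 5c 5c 02 5a) = 0288

2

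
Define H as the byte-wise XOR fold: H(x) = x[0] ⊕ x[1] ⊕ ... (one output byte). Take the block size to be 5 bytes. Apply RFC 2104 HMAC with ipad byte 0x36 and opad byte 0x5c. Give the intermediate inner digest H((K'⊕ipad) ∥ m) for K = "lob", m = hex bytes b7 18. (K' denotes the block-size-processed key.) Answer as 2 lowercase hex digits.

Key "lob" = 6c 6f 62 is 3 bytes ≤ B = 5; zero-pad to 5 bytes: K' = 6c 6f 62 00 00.
K' ⊕ ipad = 5a 59 54 36 36.
Inner input = 5a 59 54 36 36 ∥ b7 18.
Inner hash: XOR 5a⊕59⊕54⊕36⊕36⊕b7⊕18 = f8.

f8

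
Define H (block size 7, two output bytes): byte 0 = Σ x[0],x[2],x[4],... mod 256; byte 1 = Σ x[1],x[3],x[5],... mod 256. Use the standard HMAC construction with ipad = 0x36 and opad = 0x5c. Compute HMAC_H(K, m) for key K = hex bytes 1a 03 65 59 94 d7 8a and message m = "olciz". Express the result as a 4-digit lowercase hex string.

Key hex bytes 1a 03 65 59 94 d7 8a is exactly B = 7 bytes: K' = 1a 03 65 59 94 d7 8a.
K' ⊕ ipad = 2c 35 53 6f a2 e1 bc.  K' ⊕ opad = 46 5f 39 05 c8 8b d6.
Inner input = (K'⊕ipad) ∥ m = 2c 35 53 6f a2 e1 bc ∥ 6f 6c 63 69 7a.
Inner hash: even-index sum = 690 mod 256 = 178; odd-index sum = 721 mod 256 = 209 → b2 d1.
Outer input = (K'⊕opad) ∥ inner = 46 5f 39 05 c8 8b d6 ∥ b2 d1.
Outer hash (tag): even-index sum = 750 mod 256 = 238; odd-index sum = 417 mod 256 = 161 → ee a1.

eea1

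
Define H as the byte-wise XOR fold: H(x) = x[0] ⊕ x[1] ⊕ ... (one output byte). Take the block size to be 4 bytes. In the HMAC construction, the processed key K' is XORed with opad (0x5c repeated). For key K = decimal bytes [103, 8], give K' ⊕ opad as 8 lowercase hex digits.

3b545c5c

Key decimal bytes [103, 8] = 67 08 is 2 bytes ≤ B = 4; zero-pad to 4 bytes: K' = 67 08 00 00.
XOR each byte with 0x5c: 67⊕5c=3b, 08⊕5c=54, 00⊕5c=5c, 00⊕5c=5c.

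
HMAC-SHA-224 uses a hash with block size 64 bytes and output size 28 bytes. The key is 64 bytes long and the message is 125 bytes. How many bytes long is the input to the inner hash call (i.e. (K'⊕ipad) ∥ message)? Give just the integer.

189

Key is 64 ≤ 64 bytes, zero-padded: |K'| = 64.
Inner input = (K'⊕ipad) ∥ m → 64 + 125 = 189 bytes.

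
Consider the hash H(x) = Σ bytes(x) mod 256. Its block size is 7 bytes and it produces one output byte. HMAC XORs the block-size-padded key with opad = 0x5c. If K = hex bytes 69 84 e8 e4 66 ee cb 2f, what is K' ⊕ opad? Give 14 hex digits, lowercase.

Key hex bytes 69 84 e8 e4 66 ee cb 2f is 8 bytes > B = 7, so hash it first: H(key) = 07, then zero-pad to 7 bytes: K' = 07 00 00 00 00 00 00.
XOR each byte with 0x5c: 07⊕5c=5b, 00⊕5c=5c, 00⊕5c=5c, 00⊕5c=5c, 00⊕5c=5c, 00⊕5c=5c, 00⊕5c=5c.

5b5c5c5c5c5c5c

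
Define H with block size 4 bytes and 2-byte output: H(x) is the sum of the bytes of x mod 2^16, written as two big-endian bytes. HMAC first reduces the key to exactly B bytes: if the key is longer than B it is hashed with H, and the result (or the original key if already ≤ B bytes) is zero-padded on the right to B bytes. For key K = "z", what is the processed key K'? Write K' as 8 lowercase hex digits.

7a000000

Key "z" = 7a is 1 byte ≤ B = 4; zero-pad to 4 bytes: K' = 7a 00 00 00.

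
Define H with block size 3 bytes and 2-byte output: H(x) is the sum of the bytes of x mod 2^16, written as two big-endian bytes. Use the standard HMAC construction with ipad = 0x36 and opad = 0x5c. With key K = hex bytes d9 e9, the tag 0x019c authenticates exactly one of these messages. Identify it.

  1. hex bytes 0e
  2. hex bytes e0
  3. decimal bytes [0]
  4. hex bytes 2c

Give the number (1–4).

3

Key hex bytes d9 e9 is 2 bytes ≤ B = 3; zero-pad to 3 bytes: K' = d9 e9 00.
K' ⊕ ipad = ef df 36; K' ⊕ opad = 85 b5 5c.
m1: inner = H(ef df 36 0e) = 02 12; tag = H(85 b5 5c 02 12) = 01aa
m2: inner = H(ef df 36 e0) = 02 e4; tag = H(85 b5 5c 02 e4) = 027c
m3: inner = H(ef df 36 00) = 02 04; tag = H(85 b5 5c 02 04) = 019c ← matches
m4: inner = H(ef df 36 2c) = 02 30; tag = H(85 b5 5c 02 30) = 01c8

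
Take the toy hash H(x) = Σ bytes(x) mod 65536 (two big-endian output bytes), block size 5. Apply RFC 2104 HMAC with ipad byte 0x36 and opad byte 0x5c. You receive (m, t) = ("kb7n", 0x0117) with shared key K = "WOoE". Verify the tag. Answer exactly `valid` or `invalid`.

Key "WOoE" = 57 4f 6f 45 is 4 bytes ≤ B = 5; zero-pad to 5 bytes: K' = 57 4f 6f 45 00.
K' ⊕ ipad = 61 79 59 73 36; K' ⊕ opad = 0b 13 33 19 5c.
Inner hash: sum = 97+121+89+115+54+107+98+55+110 = 846 → 03 4e.
Outer hash (recomputed tag): sum = 11+19+51+25+92+3+78 = 279 → 01 17.
Recomputed tag = 0117; claimed = 0117 → match.

valid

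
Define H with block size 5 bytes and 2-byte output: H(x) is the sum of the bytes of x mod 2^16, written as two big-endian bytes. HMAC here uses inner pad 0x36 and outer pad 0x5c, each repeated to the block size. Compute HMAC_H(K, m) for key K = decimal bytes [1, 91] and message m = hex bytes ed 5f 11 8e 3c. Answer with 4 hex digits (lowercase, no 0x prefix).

01e8

Key decimal bytes [1, 91] = 01 5b is 2 bytes ≤ B = 5; zero-pad to 5 bytes: K' = 01 5b 00 00 00.
K' ⊕ ipad = 37 6d 36 36 36.  K' ⊕ opad = 5d 07 5c 5c 5c.
Inner input = (K'⊕ipad) ∥ m = 37 6d 36 36 36 ∥ ed 5f 11 8e 3c.
Inner hash: sum = 55+109+54+54+54+237+95+17+142+60 = 877 → 03 6d.
Outer input = (K'⊕opad) ∥ inner = 5d 07 5c 5c 5c ∥ 03 6d.
Outer hash (tag): sum = 93+7+92+92+92+3+109 = 488 → 01 e8.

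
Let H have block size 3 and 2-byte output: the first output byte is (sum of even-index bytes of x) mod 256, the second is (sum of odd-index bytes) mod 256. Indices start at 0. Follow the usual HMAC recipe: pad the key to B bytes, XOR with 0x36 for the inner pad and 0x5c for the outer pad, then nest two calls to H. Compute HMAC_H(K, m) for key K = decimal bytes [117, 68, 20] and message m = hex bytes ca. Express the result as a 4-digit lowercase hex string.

Key decimal bytes [117, 68, 20] = 75 44 14 is exactly B = 3 bytes: K' = 75 44 14.
K' ⊕ ipad = 43 72 22.  K' ⊕ opad = 29 18 48.
Inner input = (K'⊕ipad) ∥ m = 43 72 22 ∥ ca.
Inner hash: even-index sum = 101 mod 256 = 101; odd-index sum = 316 mod 256 = 60 → 65 3c.
Outer input = (K'⊕opad) ∥ inner = 29 18 48 ∥ 65 3c.
Outer hash (tag): even-index sum = 173 mod 256 = 173; odd-index sum = 125 mod 256 = 125 → ad 7d.

ad7d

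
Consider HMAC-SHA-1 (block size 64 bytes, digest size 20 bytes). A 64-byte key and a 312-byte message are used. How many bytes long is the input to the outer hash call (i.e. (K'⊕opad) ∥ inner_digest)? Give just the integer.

84

Key is 64 ≤ 64 bytes, zero-padded: |K'| = 64.
Outer input = (K'⊕opad) ∥ H(inner) → 64 + 20 = 84 bytes.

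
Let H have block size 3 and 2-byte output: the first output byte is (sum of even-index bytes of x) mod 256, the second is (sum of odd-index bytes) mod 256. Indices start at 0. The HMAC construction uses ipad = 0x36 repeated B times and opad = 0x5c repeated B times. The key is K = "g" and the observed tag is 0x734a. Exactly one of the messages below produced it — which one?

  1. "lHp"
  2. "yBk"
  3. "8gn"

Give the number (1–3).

Key "g" = 67 is 1 byte ≤ B = 3; zero-pad to 3 bytes: K' = 67 00 00.
K' ⊕ ipad = 51 36 36; K' ⊕ opad = 3b 5c 5c.
m1: inner = H(51 36 36 6c 48 70) = cf 12; tag = H(3b 5c 5c cf 12) = a92b
m2: inner = H(51 36 36 79 42 6b) = c9 1a; tag = H(3b 5c 5c c9 1a) = b125
m3: inner = H(51 36 36 38 67 6e) = ee dc; tag = H(3b 5c 5c ee dc) = 734a ← matches

3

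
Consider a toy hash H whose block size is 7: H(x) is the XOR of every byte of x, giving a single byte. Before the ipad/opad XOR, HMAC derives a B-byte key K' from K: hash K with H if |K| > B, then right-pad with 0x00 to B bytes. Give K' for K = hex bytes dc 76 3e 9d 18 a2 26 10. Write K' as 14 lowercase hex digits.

85000000000000

|K| = 8 > B = 7, so first hash the key.
H(K): XOR dc⊕76⊕3e⊕9d⊕18⊕a2⊕26⊕10 = 85.
Zero-pad H(K) = 85 to 7 bytes: K' = 85 00 00 00 00 00 00.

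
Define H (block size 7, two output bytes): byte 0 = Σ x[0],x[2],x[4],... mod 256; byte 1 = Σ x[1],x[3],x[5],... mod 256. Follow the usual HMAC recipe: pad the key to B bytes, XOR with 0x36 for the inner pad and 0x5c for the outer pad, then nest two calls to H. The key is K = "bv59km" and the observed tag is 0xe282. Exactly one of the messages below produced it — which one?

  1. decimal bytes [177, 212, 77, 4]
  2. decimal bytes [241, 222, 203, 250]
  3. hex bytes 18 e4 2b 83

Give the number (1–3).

Key "bv59km" = 62 76 35 39 6b 6d is 6 bytes ≤ B = 7; zero-pad to 7 bytes: K' = 62 76 35 39 6b 6d 00.
K' ⊕ ipad = 54 40 03 0f 5d 5b 36; K' ⊕ opad = 3e 2a 69 65 37 31 5c.
m1: inner = H(54 40 03 0f 5d 5b 36 b1 d4 4d 04) = c2 a8; tag = H(3e 2a 69 65 37 31 5c c2 a8) = e282 ← matches
m2: inner = H(54 40 03 0f 5d 5b 36 f1 de cb fa) = c2 66; tag = H(3e 2a 69 65 37 31 5c c2 66) = a082
m3: inner = H(54 40 03 0f 5d 5b 36 18 e4 2b 83) = 51 ed; tag = H(3e 2a 69 65 37 31 5c 51 ed) = 2711

1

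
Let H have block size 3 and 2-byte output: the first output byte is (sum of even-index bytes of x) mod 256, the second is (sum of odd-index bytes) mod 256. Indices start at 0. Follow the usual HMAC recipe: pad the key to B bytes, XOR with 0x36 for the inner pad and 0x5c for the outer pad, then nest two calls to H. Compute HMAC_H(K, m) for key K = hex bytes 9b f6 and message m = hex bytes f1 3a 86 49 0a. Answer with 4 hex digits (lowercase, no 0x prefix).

Key hex bytes 9b f6 is 2 bytes ≤ B = 3; zero-pad to 3 bytes: K' = 9b f6 00.
K' ⊕ ipad = ad c0 36.  K' ⊕ opad = c7 aa 5c.
Inner input = (K'⊕ipad) ∥ m = ad c0 36 ∥ f1 3a 86 49 0a.
Inner hash: even-index sum = 358 mod 256 = 102; odd-index sum = 577 mod 256 = 65 → 66 41.
Outer input = (K'⊕opad) ∥ inner = c7 aa 5c ∥ 66 41.
Outer hash (tag): even-index sum = 356 mod 256 = 100; odd-index sum = 272 mod 256 = 16 → 64 10.

6410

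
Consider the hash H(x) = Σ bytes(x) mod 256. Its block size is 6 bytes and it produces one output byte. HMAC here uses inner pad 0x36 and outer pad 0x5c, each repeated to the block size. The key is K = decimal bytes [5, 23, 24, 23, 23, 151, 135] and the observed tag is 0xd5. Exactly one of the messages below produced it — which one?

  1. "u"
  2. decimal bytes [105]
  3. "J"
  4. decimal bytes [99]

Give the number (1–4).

2

Key decimal bytes [5, 23, 24, 23, 23, 151, 135] = 05 17 18 17 17 97 87 is 7 bytes > B = 6, so hash it first: H(key) = 80, then zero-pad to 6 bytes: K' = 80 00 00 00 00 00.
K' ⊕ ipad = b6 36 36 36 36 36; K' ⊕ opad = dc 5c 5c 5c 5c 5c.
m1: inner = H(b6 36 36 36 36 36 75) = 39; tag = H(dc 5c 5c 5c 5c 5c 39) = e1
m2: inner = H(b6 36 36 36 36 36 69) = 2d; tag = H(dc 5c 5c 5c 5c 5c 2d) = d5 ← matches
m3: inner = H(b6 36 36 36 36 36 4a) = 0e; tag = H(dc 5c 5c 5c 5c 5c 0e) = b6
m4: inner = H(b6 36 36 36 36 36 63) = 27; tag = H(dc 5c 5c 5c 5c 5c 27) = cf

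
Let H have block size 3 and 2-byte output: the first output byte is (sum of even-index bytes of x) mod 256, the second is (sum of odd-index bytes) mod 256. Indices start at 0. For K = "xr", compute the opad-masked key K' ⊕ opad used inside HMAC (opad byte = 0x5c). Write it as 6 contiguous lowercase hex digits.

242e5c

Key "xr" = 78 72 is 2 bytes ≤ B = 3; zero-pad to 3 bytes: K' = 78 72 00.
XOR each byte with 0x5c: 78⊕5c=24, 72⊕5c=2e, 00⊕5c=5c.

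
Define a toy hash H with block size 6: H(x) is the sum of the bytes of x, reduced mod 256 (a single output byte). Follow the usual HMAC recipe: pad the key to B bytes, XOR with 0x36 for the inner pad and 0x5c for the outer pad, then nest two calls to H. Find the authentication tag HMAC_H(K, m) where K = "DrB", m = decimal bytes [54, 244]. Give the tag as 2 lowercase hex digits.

6e

Key "DrB" = 44 72 42 is 3 bytes ≤ B = 6; zero-pad to 6 bytes: K' = 44 72 42 00 00 00.
K' ⊕ ipad = 72 44 74 36 36 36.  K' ⊕ opad = 18 2e 1e 5c 5c 5c.
Inner input = (K'⊕ipad) ∥ m = 72 44 74 36 36 36 ∥ 36 f4.
Inner hash: sum = 114+68+116+54+54+54+54+244 = 758; mod 256 = 246 → f6.
Outer input = (K'⊕opad) ∥ inner = 18 2e 1e 5c 5c 5c ∥ f6.
Outer hash (tag): sum = 24+46+30+92+92+92+246 = 622; mod 256 = 110 → 6e.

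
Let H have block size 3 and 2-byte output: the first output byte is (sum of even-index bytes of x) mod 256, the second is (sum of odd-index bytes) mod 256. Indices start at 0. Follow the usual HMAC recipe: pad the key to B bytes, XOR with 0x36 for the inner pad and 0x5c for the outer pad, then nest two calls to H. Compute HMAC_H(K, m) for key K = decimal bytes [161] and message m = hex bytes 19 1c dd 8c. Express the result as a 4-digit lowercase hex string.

Key decimal bytes [161] = a1 is 1 byte ≤ B = 3; zero-pad to 3 bytes: K' = a1 00 00.
K' ⊕ ipad = 97 36 36.  K' ⊕ opad = fd 5c 5c.
Inner input = (K'⊕ipad) ∥ m = 97 36 36 ∥ 19 1c dd 8c.
Inner hash: even-index sum = 373 mod 256 = 117; odd-index sum = 300 mod 256 = 44 → 75 2c.
Outer input = (K'⊕opad) ∥ inner = fd 5c 5c ∥ 75 2c.
Outer hash (tag): even-index sum = 389 mod 256 = 133; odd-index sum = 209 mod 256 = 209 → 85 d1.

85d1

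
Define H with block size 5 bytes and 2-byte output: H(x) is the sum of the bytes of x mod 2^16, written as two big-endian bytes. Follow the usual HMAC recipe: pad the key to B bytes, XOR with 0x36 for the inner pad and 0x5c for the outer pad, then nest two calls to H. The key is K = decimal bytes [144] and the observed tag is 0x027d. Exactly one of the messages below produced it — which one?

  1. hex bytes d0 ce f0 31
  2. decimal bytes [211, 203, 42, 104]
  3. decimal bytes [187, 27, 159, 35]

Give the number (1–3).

Key decimal bytes [144] = 90 is 1 byte ≤ B = 5; zero-pad to 5 bytes: K' = 90 00 00 00 00.
K' ⊕ ipad = a6 36 36 36 36; K' ⊕ opad = cc 5c 5c 5c 5c.
m1: inner = H(a6 36 36 36 36 d0 ce f0 31) = 04 3d; tag = H(cc 5c 5c 5c 5c 04 3d) = 027d ← matches
m2: inner = H(a6 36 36 36 36 d3 cb 2a 68) = 03 ae; tag = H(cc 5c 5c 5c 5c 03 ae) = 02ed
m3: inner = H(a6 36 36 36 36 bb 1b 9f 23) = 03 16; tag = H(cc 5c 5c 5c 5c 03 16) = 0255

1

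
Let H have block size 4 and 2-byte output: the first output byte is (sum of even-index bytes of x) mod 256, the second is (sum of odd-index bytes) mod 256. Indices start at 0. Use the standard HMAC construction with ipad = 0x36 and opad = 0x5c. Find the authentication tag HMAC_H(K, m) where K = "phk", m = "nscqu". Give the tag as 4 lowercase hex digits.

Key "phk" = 70 68 6b is 3 bytes ≤ B = 4; zero-pad to 4 bytes: K' = 70 68 6b 00.
K' ⊕ ipad = 46 5e 5d 36.  K' ⊕ opad = 2c 34 37 5c.
Inner input = (K'⊕ipad) ∥ m = 46 5e 5d 36 ∥ 6e 73 63 71 75.
Inner hash: even-index sum = 489 mod 256 = 233; odd-index sum = 376 mod 256 = 120 → e9 78.
Outer input = (K'⊕opad) ∥ inner = 2c 34 37 5c ∥ e9 78.
Outer hash (tag): even-index sum = 332 mod 256 = 76; odd-index sum = 264 mod 256 = 8 → 4c 08.

4c08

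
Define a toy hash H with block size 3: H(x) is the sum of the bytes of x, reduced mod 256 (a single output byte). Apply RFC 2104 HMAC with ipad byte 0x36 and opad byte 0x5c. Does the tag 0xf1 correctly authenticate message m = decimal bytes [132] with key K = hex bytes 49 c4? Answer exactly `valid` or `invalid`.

invalid

Key hex bytes 49 c4 is 2 bytes ≤ B = 3; zero-pad to 3 bytes: K' = 49 c4 00.
K' ⊕ ipad = 7f f2 36; K' ⊕ opad = 15 98 5c.
Inner hash: sum = 127+242+54+132 = 555; mod 256 = 43 → 2b.
Outer hash (recomputed tag): sum = 21+152+92+43 = 308; mod 256 = 52 → 34.
Recomputed tag = 34; claimed = f1 → mismatch.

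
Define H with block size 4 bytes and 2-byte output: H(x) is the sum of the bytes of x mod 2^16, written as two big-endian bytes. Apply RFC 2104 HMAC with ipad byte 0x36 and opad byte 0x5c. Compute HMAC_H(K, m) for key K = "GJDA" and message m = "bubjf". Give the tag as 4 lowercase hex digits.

0148

Key "GJDA" = 47 4a 44 41 is exactly B = 4 bytes: K' = 47 4a 44 41.
K' ⊕ ipad = 71 7c 72 77.  K' ⊕ opad = 1b 16 18 1d.
Inner input = (K'⊕ipad) ∥ m = 71 7c 72 77 ∥ 62 75 62 6a 66.
Inner hash: sum = 113+124+114+119+98+117+98+106+102 = 991 → 03 df.
Outer input = (K'⊕opad) ∥ inner = 1b 16 18 1d ∥ 03 df.
Outer hash (tag): sum = 27+22+24+29+3+223 = 328 → 01 48.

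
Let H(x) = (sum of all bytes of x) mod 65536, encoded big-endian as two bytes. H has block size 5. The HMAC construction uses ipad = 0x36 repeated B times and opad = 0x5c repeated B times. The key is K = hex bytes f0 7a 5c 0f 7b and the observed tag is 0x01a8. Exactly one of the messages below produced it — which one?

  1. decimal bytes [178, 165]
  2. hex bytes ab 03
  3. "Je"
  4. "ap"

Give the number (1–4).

Key hex bytes f0 7a 5c 0f 7b is exactly B = 5 bytes: K' = f0 7a 5c 0f 7b.
K' ⊕ ipad = c6 4c 6a 39 4d; K' ⊕ opad = ac 26 00 53 27.
m1: inner = H(c6 4c 6a 39 4d b2 a5) = 03 59; tag = H(ac 26 00 53 27 03 59) = 01a8 ← matches
m2: inner = H(c6 4c 6a 39 4d ab 03) = 02 b0; tag = H(ac 26 00 53 27 02 b0) = 01fe
m3: inner = H(c6 4c 6a 39 4d 4a 65) = 02 b1; tag = H(ac 26 00 53 27 02 b1) = 01ff
m4: inner = H(c6 4c 6a 39 4d 61 70) = 02 d3; tag = H(ac 26 00 53 27 02 d3) = 0221

1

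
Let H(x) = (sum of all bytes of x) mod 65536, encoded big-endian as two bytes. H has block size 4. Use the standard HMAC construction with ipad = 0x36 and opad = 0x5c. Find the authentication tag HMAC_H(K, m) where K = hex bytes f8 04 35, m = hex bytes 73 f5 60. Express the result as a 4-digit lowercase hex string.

Key hex bytes f8 04 35 is 3 bytes ≤ B = 4; zero-pad to 4 bytes: K' = f8 04 35 00.
K' ⊕ ipad = ce 32 03 36.  K' ⊕ opad = a4 58 69 5c.
Inner input = (K'⊕ipad) ∥ m = ce 32 03 36 ∥ 73 f5 60.
Inner hash: sum = 206+50+3+54+115+245+96 = 769 → 03 01.
Outer input = (K'⊕opad) ∥ inner = a4 58 69 5c ∥ 03 01.
Outer hash (tag): sum = 164+88+105+92+3+1 = 453 → 01 c5.

01c5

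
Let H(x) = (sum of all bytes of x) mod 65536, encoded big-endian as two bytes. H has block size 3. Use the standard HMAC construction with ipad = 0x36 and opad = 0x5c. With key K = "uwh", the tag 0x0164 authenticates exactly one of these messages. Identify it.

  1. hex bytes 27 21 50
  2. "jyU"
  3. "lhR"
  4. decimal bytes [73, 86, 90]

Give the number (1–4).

4

Key "uwh" = 75 77 68 is exactly B = 3 bytes: K' = 75 77 68.
K' ⊕ ipad = 43 41 5e; K' ⊕ opad = 29 2b 34.
m1: inner = H(43 41 5e 27 21 50) = 01 7a; tag = H(29 2b 34 01 7a) = 0103
m2: inner = H(43 41 5e 6a 79 55) = 02 1a; tag = H(29 2b 34 02 1a) = 00a4
m3: inner = H(43 41 5e 6c 68 52) = 02 08; tag = H(29 2b 34 02 08) = 0092
m4: inner = H(43 41 5e 49 56 5a) = 01 db; tag = H(29 2b 34 01 db) = 0164 ← matches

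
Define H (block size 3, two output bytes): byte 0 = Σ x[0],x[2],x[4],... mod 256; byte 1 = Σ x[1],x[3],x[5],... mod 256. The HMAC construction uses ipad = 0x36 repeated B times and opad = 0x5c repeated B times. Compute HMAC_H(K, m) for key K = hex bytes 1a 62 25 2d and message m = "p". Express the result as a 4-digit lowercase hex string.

e812

Key hex bytes 1a 62 25 2d is 4 bytes > B = 3, so hash it first: H(key) = 3f 8f, then zero-pad to 3 bytes: K' = 3f 8f 00.
K' ⊕ ipad = 09 b9 36.  K' ⊕ opad = 63 d3 5c.
Inner input = (K'⊕ipad) ∥ m = 09 b9 36 ∥ 70.
Inner hash: even-index sum = 63 mod 256 = 63; odd-index sum = 297 mod 256 = 41 → 3f 29.
Outer input = (K'⊕opad) ∥ inner = 63 d3 5c ∥ 3f 29.
Outer hash (tag): even-index sum = 232 mod 256 = 232; odd-index sum = 274 mod 256 = 18 → e8 12.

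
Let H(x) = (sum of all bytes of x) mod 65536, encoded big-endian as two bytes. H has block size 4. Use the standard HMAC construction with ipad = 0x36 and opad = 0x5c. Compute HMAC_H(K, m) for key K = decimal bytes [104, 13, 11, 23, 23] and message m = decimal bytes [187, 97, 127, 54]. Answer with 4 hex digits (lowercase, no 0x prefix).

0214

Key decimal bytes [104, 13, 11, 23, 23] = 68 0d 0b 17 17 is 5 bytes > B = 4, so hash it first: H(key) = 00 ae, then zero-pad to 4 bytes: K' = 00 ae 00 00.
K' ⊕ ipad = 36 98 36 36.  K' ⊕ opad = 5c f2 5c 5c.
Inner input = (K'⊕ipad) ∥ m = 36 98 36 36 ∥ bb 61 7f 36.
Inner hash: sum = 54+152+54+54+187+97+127+54 = 779 → 03 0b.
Outer input = (K'⊕opad) ∥ inner = 5c f2 5c 5c ∥ 03 0b.
Outer hash (tag): sum = 92+242+92+92+3+11 = 532 → 02 14.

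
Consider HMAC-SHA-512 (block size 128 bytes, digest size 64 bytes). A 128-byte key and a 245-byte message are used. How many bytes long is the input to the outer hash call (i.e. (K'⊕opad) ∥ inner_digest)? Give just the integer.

192

Key is 128 ≤ 128 bytes, zero-padded: |K'| = 128.
Outer input = (K'⊕opad) ∥ H(inner) → 128 + 64 = 192 bytes.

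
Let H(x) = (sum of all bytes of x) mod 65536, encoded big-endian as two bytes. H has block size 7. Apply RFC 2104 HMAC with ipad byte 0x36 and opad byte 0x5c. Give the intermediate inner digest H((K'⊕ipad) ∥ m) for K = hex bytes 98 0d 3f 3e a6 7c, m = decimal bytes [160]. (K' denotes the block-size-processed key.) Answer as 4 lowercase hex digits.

Key hex bytes 98 0d 3f 3e a6 7c is 6 bytes ≤ B = 7; zero-pad to 7 bytes: K' = 98 0d 3f 3e a6 7c 00.
K' ⊕ ipad = ae 3b 09 08 90 4a 36.
Inner input = ae 3b 09 08 90 4a 36 ∥ a0.
Inner hash: sum = 174+59+9+8+144+74+54+160 = 682 → 02 aa.

02aa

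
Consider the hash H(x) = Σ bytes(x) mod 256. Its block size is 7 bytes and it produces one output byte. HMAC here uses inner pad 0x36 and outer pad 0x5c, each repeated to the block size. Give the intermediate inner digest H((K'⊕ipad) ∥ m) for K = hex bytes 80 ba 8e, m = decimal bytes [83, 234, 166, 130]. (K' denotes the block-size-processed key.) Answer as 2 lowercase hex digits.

Key hex bytes 80 ba 8e is 3 bytes ≤ B = 7; zero-pad to 7 bytes: K' = 80 ba 8e 00 00 00 00.
K' ⊕ ipad = b6 8c b8 36 36 36 36.
Inner input = b6 8c b8 36 36 36 36 ∥ 53 ea a6 82.
Inner hash: sum = 182+140+184+54+54+54+54+83+234+166+130 = 1335; mod 256 = 55 → 37.

37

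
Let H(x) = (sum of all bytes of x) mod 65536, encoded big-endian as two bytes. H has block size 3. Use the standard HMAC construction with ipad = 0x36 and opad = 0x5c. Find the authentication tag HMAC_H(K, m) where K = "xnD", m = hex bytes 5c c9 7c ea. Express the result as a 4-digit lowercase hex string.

0114

Key "xnD" = 78 6e 44 is exactly B = 3 bytes: K' = 78 6e 44.
K' ⊕ ipad = 4e 58 72.  K' ⊕ opad = 24 32 18.
Inner input = (K'⊕ipad) ∥ m = 4e 58 72 ∥ 5c c9 7c ea.
Inner hash: sum = 78+88+114+92+201+124+234 = 931 → 03 a3.
Outer input = (K'⊕opad) ∥ inner = 24 32 18 ∥ 03 a3.
Outer hash (tag): sum = 36+50+24+3+163 = 276 → 01 14.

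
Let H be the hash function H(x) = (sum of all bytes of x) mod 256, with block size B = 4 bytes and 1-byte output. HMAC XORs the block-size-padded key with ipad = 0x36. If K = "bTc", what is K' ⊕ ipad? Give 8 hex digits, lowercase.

54625536

Key "bTc" = 62 54 63 is 3 bytes ≤ B = 4; zero-pad to 4 bytes: K' = 62 54 63 00.
XOR each byte with 0x36: 62⊕36=54, 54⊕36=62, 63⊕36=55, 00⊕36=36.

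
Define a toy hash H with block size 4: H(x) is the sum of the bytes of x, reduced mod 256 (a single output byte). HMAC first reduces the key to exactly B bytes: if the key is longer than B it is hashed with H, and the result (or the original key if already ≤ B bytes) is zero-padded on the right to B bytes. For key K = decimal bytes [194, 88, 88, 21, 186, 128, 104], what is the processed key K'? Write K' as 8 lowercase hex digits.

29000000

|K| = 7 > B = 4, so first hash the key.
H(K): sum = 194+88+88+21+186+128+104 = 809; mod 256 = 41 → 29.
Zero-pad H(K) = 29 to 4 bytes: K' = 29 00 00 00.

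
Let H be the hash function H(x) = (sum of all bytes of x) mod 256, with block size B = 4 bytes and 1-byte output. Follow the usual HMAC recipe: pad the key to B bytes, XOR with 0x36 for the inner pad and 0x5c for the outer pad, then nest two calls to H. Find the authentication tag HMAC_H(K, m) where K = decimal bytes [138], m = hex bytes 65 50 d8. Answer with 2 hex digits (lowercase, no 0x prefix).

d5

Key decimal bytes [138] = 8a is 1 byte ≤ B = 4; zero-pad to 4 bytes: K' = 8a 00 00 00.
K' ⊕ ipad = bc 36 36 36.  K' ⊕ opad = d6 5c 5c 5c.
Inner input = (K'⊕ipad) ∥ m = bc 36 36 36 ∥ 65 50 d8.
Inner hash: sum = 188+54+54+54+101+80+216 = 747; mod 256 = 235 → eb.
Outer input = (K'⊕opad) ∥ inner = d6 5c 5c 5c ∥ eb.
Outer hash (tag): sum = 214+92+92+92+235 = 725; mod 256 = 213 → d5.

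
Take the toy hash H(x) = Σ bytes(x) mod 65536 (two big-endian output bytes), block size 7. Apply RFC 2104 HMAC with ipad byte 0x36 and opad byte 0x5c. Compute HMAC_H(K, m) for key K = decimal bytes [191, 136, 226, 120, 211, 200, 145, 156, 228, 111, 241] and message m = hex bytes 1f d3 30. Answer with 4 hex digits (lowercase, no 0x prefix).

Key decimal bytes [191, 136, 226, 120, 211, 200, 145, 156, 228, 111, 241] = bf 88 e2 78 d3 c8 91 9c e4 6f f1 is 11 bytes > B = 7, so hash it first: H(key) = 07 ad, then zero-pad to 7 bytes: K' = 07 ad 00 00 00 00 00.
K' ⊕ ipad = 31 9b 36 36 36 36 36.  K' ⊕ opad = 5b f1 5c 5c 5c 5c 5c.
Inner input = (K'⊕ipad) ∥ m = 31 9b 36 36 36 36 36 ∥ 1f d3 30.
Inner hash: sum = 49+155+54+54+54+54+54+31+211+48 = 764 → 02 fc.
Outer input = (K'⊕opad) ∥ inner = 5b f1 5c 5c 5c 5c 5c ∥ 02 fc.
Outer hash (tag): sum = 91+241+92+92+92+92+92+2+252 = 1046 → 04 16.

0416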